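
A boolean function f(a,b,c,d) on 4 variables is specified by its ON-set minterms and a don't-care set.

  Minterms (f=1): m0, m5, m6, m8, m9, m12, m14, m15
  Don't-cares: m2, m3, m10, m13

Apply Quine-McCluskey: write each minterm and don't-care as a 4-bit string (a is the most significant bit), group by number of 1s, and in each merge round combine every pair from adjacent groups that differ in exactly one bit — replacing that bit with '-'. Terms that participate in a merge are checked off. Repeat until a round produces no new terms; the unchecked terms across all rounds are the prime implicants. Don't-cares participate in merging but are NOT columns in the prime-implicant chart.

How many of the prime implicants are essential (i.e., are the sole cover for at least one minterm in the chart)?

5

Round 0: 0000✓ 0010✓ 0011✓ 0101✓ 0110✓ 1000✓ 1001✓ 1010✓ 1100✓ 1101✓ 1110✓ 1111✓
Round 1: -000✓ -010✓ -101 -110✓ 0-10✓ 00-0✓ 001- 1-00✓ 1-01✓ 1-10✓ 10-0✓ 100-✓ 11-0✓ 11-1✓ 110-✓ 111-✓
Round 2: --10 -0-0 1--0 1-0- 11--
PIs = {--10, -0-0, -101, 001-, 1--0, 1-0-, 11--}
Coverage chart:
  m0: -0-0 ←essential
  m5: -101 ←essential
  m6: --10 ←essential
  m8: -0-0,1--0,1-0-
  m9: 1-0- ←essential
  m12: 1--0,1-0-,11--
  m14: --10,1--0,11--
  m15: 11-- ←essential
Essential: --10, -0-0, -101, 1-0-, 11--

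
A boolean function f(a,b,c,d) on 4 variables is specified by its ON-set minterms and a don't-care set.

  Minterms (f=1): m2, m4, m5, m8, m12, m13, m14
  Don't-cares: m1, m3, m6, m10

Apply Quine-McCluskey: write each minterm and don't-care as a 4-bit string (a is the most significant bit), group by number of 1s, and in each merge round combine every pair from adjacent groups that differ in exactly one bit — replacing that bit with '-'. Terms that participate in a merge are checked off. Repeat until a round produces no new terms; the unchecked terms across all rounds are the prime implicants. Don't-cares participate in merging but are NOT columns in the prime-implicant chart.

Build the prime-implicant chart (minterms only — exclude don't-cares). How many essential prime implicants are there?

2

size-2^0 implicants → 0001(✓)  0010(✓)  0011(✓)  0100(✓)  0101(✓)  0110(✓)  1000(✓)  1010(✓)  1100(✓)  1101(✓)  1110(✓)
size-2^1 implicants → -010(✓)  -100(✓)  -101(✓)  -110(✓)  0-01  0-10(✓)  00-1  001-  01-0(✓)  010-(✓)  1-00(✓)  1-10(✓)  10-0(✓)  11-0(✓)  110-(✓)
size-2^2 implicants → --10  -1-0  -10-  1--0
Unchecked terms (primes): --10, -1-0, -10-, 0-01, 00-1, 001-, 1--0
Minterm coverage:
  m2 ⊆ --10,001-
  m4 ⊆ -1-0,-10-
  m5 ⊆ -10-,0-01
  m8 ⊆ 1--0 [E]
  m12 ⊆ -1-0,-10-,1--0
  m13 ⊆ -10- [E]
  m14 ⊆ --10,-1-0,1--0
E = {-10-, 1--0}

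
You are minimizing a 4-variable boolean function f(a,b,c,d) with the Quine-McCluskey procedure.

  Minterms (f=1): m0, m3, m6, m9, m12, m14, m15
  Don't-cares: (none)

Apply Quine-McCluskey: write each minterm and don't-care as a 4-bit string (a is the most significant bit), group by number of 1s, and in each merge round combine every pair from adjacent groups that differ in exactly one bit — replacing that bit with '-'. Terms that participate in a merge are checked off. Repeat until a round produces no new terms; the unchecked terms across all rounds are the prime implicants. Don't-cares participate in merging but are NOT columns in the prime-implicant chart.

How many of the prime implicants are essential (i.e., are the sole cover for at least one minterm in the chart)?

[col 0] 0000, 0011, 0110*, 1001, 1100*, 1110*, 1111*
[col 1] -110, 11-0, 111-
Prime implicants: -110, 0000, 0011, 1001, 11-0, 111-
PI chart (minterm → PIs covering it):
  0 | 0000  (sole → essential)
  3 | 0011  (sole → essential)
  6 | -110  (sole → essential)
  9 | 1001  (sole → essential)
  12 | 11-0  (sole → essential)
  14 | -110,11-0,111-
  15 | 111-  (sole → essential)
Essential prime implicants: -110, 0000, 0011, 1001, 11-0, 111-

6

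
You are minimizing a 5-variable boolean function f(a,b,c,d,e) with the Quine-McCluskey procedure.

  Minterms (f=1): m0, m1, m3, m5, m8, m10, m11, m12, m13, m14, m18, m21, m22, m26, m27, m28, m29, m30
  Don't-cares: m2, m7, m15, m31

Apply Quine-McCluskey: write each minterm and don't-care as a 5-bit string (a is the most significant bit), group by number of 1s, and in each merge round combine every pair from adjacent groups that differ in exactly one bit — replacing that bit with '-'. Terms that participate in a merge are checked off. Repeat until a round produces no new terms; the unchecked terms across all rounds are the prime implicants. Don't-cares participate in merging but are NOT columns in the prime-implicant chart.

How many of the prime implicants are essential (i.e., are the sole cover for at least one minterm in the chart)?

[col 0] 00000*, 00001*, 00010*, 00011*, 00101*, 00111*, 01000*, 01010*, 01011*, 01100*, 01101*, 01110*, 01111*, 10010*, 10101*, 10110*, 11010*, 11011*, 11100*, 11101*, 11110*, 11111*
[col 1] -0010*, -0101*, -1010*, -1011*, -1100*, -1101*, -1110*, -1111*, 0-000*, 0-010*, 0-011*, 0-101*, 0-111*, 00-01*, 00-11*, 000-0*, 000-1*, 0000-*, 0001-*, 001-1*, 01-00*, 01-10*, 01-11*, 010-0*, 0101-*, 011-0*, 011-1*, 0110-*, 0111-*, 1-010*, 1-101*, 1-110*, 10-10*, 11-10*, 11-11*, 1101-*, 111-0*, 111-1*, 1110-*, 1111-*
[col 2] --010, --101, -1-10*, -1-11*, -101-*, -11-0*, -11-1*, -110-*, -111-*, 0--11, 0-0-0, 0-01-, 0-1-1, 00--1, 000--, 01--0, 01-1-*, 011--*, 1--10, 11-1-*, 111--*
[col 3] -1-1-, -11--
Prime implicants: --010, --101, -1-1-, -11--, 0--11, 0-0-0, 0-01-, 0-1-1, 00--1, 000--, 01--0, 1--10
PI chart (minterm → PIs covering it):
  0 | 0-0-0,000--
  1 | 00--1,000--
  3 | 0--11,0-01-,00--1,000--
  5 | --101,0-1-1,00--1
  8 | 0-0-0,01--0
  10 | --010,-1-1-,0-0-0,0-01-,01--0
  11 | -1-1-,0--11,0-01-
  12 | -11--,01--0
  13 | --101,-11--,0-1-1
  14 | -1-1-,-11--,01--0
  18 | --010,1--10
  21 | --101  (sole → essential)
  22 | 1--10  (sole → essential)
  26 | --010,-1-1-,1--10
  27 | -1-1-  (sole → essential)
  28 | -11--  (sole → essential)
  29 | --101,-11--
  30 | -1-1-,-11--,1--10
Essential prime implicants: --101, -1-1-, -11--, 1--10

4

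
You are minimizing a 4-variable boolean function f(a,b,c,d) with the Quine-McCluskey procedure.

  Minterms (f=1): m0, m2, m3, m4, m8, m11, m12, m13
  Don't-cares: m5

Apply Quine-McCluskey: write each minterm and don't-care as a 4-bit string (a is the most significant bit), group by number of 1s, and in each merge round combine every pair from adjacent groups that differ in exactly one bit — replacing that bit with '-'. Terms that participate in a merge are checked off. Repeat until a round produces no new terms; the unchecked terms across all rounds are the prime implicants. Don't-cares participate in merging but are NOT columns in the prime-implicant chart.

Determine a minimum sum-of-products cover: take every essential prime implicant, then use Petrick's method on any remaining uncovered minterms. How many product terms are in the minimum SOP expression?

4

Round 0: 0000✓ 0010✓ 0011✓ 0100✓ 0101✓ 1000✓ 1011✓ 1100✓ 1101✓
Round 1: -000✓ -011 -100✓ -101✓ 0-00✓ 00-0 001- 010-✓ 1-00✓ 110-✓
Round 2: --00 -10-
PIs = {--00, -011, -10-, 00-0, 001-}
Coverage chart:
  m0: --00,00-0
  m2: 00-0,001-
  m3: -011,001-
  m4: --00,-10-
  m8: --00 ←essential
  m11: -011 ←essential
  m12: --00,-10-
  m13: -10- ←essential
Essential: --00, -011, -10-
Petrick residual → 00-0
Min cover (4 terms): c'd' + b'cd + bc' + a'b'd'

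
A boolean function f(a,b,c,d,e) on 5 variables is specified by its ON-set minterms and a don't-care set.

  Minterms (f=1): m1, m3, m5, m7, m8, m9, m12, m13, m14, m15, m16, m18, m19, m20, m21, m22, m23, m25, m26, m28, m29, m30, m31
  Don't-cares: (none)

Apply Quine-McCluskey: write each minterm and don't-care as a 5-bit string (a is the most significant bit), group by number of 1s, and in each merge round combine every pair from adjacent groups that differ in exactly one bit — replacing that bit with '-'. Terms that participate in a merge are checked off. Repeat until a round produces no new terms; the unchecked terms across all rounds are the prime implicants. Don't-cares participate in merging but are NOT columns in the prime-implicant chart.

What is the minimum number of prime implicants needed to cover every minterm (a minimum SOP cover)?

size-2^0 implicants → 00001(✓)  00011(✓)  00101(✓)  00111(✓)  01000(✓)  01001(✓)  01100(✓)  01101(✓)  01110(✓)  01111(✓)  10000(✓)  10010(✓)  10011(✓)  10100(✓)  10101(✓)  10110(✓)  10111(✓)  11001(✓)  11010(✓)  11100(✓)  11101(✓)  11110(✓)  11111(✓)
size-2^1 implicants → -0011(✓)  -0101(✓)  -0111(✓)  -1001(✓)  -1100(✓)  -1101(✓)  -1110(✓)  -1111(✓)  0-001(✓)  0-101(✓)  0-111(✓)  00-01(✓)  00-11(✓)  000-1(✓)  001-1(✓)  01-00(✓)  01-01(✓)  0100-(✓)  011-0(✓)  011-1(✓)  0110-(✓)  0111-(✓)  1-010(✓)  1-100(✓)  1-101(✓)  1-110(✓)  1-111(✓)  10-00(✓)  10-10(✓)  10-11(✓)  100-0(✓)  1001-(✓)  101-0(✓)  101-1(✓)  1010-(✓)  1011-(✓)  11-01(✓)  11-10(✓)  111-0(✓)  111-1(✓)  1110-(✓)  1111-(✓)
size-2^2 implicants → --101(✓)  --111(✓)  -0-11  -01-1(✓)  -1-01  -11-0(✓)  -11-1(✓)  -110-(✓)  -111-(✓)  0--01  0-1-1(✓)  00--1  01-0-  011--(✓)  1--10  1-1-0(✓)  1-1-1(✓)  1-10-(✓)  1-11-(✓)  10--0  10-1-  101--(✓)  111--(✓)
size-2^3 implicants → --1-1  -11--  1-1--
Unchecked terms (primes): --1-1, -0-11, -1-01, -11--, 0--01, 00--1, 01-0-, 1--10, 1-1--, 10--0, 10-1-
Minterm coverage:
  m1 ⊆ 0--01,00--1
  m3 ⊆ -0-11,00--1
  m5 ⊆ --1-1,0--01,00--1
  m7 ⊆ --1-1,-0-11,00--1
  m8 ⊆ 01-0- [E]
  m9 ⊆ -1-01,0--01,01-0-
  m12 ⊆ -11--,01-0-
  m13 ⊆ --1-1,-1-01,-11--,0--01,01-0-
  m14 ⊆ -11-- [E]
  m15 ⊆ --1-1,-11--
  m16 ⊆ 10--0 [E]
  m18 ⊆ 1--10,10--0,10-1-
  m19 ⊆ -0-11,10-1-
  m20 ⊆ 1-1--,10--0
  m21 ⊆ --1-1,1-1--
  m22 ⊆ 1--10,1-1--,10--0,10-1-
  m23 ⊆ --1-1,-0-11,1-1--,10-1-
  m25 ⊆ -1-01 [E]
  m26 ⊆ 1--10 [E]
  m28 ⊆ -11--,1-1--
  m29 ⊆ --1-1,-1-01,-11--,1-1--
  m30 ⊆ -11--,1--10,1-1--
  m31 ⊆ --1-1,-11--,1-1--
E = {-1-01, -11--, 01-0-, 1--10, 10--0}
Petrick residual → --1-1, -0-11, 0--01
Cover = ce + b'de + bd'e + bc + a'd'e + a'bd' + ade' + ab'e'  |cover|=8

8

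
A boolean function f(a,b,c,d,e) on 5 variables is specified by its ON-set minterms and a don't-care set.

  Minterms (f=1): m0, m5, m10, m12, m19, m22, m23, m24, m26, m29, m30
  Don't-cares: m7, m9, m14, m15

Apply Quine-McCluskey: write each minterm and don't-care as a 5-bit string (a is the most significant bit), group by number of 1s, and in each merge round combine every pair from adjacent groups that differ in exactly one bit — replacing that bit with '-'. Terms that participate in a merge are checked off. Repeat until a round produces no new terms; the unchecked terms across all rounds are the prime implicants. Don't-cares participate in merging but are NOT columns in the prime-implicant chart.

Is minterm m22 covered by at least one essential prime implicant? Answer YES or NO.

size-2^0 implicants → 00000  00101(✓)  00111(✓)  01001  01010(✓)  01100(✓)  01110(✓)  01111(✓)  10011(✓)  10110(✓)  10111(✓)  11000(✓)  11010(✓)  11101  11110(✓)
size-2^1 implicants → -0111  -1010(✓)  -1110(✓)  0-111  001-1  01-10(✓)  011-0  0111-  1-110  10-11  1011-  11-10(✓)  110-0
size-2^2 implicants → -1-10
Unchecked terms (primes): -0111, -1-10, 0-111, 00000, 001-1, 01001, 011-0, 0111-, 1-110, 10-11, 1011-, 110-0, 11101
Minterm coverage:
  m0 ⊆ 00000 [E]
  m5 ⊆ 001-1 [E]
  m10 ⊆ -1-10 [E]
  m12 ⊆ 011-0 [E]
  m19 ⊆ 10-11 [E]
  m22 ⊆ 1-110,1011-
  m23 ⊆ -0111,10-11,1011-
  m24 ⊆ 110-0 [E]
  m26 ⊆ -1-10,110-0
  m29 ⊆ 11101 [E]
  m30 ⊆ -1-10,1-110
E = {-1-10, 00000, 001-1, 011-0, 10-11, 110-0, 11101}

NO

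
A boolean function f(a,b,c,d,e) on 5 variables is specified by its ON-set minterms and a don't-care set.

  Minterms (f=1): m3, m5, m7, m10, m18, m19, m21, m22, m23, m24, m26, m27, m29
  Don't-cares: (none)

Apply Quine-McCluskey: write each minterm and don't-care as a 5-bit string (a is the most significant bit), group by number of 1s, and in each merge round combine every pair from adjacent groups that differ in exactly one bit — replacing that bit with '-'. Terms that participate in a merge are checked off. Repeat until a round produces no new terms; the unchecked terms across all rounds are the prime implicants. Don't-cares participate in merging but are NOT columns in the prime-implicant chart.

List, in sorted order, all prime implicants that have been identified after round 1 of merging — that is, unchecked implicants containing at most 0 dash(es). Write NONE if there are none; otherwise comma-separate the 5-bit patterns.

[col 0] 00011*, 00101*, 00111*, 01010*, 10010*, 10011*, 10101*, 10110*, 10111*, 11000*, 11010*, 11011*, 11101*
[col 1] -0011*, -0101*, -0111*, -1010, 00-11*, 001-1*, 1-010*, 1-011*, 1-101, 10-10*, 10-11*, 1001-*, 101-1*, 1011-*, 110-0, 1101-*
[col 2] -0-11, -01-1, 1-01-, 10-1-
Prime implicants: -0-11, -01-1, -1010, 1-01-, 1-101, 10-1-, 110-0

NONE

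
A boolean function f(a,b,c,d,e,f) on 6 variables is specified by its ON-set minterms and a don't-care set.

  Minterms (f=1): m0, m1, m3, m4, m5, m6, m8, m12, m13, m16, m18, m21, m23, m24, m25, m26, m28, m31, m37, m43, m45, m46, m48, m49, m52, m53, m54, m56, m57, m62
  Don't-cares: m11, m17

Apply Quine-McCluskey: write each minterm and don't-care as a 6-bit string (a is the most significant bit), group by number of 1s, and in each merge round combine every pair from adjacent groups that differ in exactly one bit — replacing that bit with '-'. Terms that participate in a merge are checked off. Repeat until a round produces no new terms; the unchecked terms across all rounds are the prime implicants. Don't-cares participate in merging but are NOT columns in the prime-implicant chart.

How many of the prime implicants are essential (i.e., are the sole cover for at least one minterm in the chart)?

[col 0] 000000*, 000001*, 000011*, 000100*, 000101*, 000110*, 001000*, 001011*, 001100*, 001101*, 010000*, 010001*, 010010*, 010101*, 010111*, 011000*, 011001*, 011010*, 011100*, 011111*, 100101*, 101011*, 101101*, 101110*, 110000*, 110001*, 110100*, 110101*, 110110*, 111000*, 111001*, 111110*
[col 1] -00101*, -01011, -01101*, -10000*, -10001*, -10101*, -11000*, -11001*, 0-0000*, 0-0001*, 0-0101*, 0-1000*, 0-1100*, 00-000*, 00-011, 00-100*, 00-101*, 000-00*, 000-01*, 0000-1, 00000-*, 0001-0, 00010-*, 001-00*, 00110-*, 01-000*, 01-001*, 01-010*, 01-111, 010-01*, 0100-0*, 01000-*, 0101-1, 011-00*, 0110-0*, 01100-*, 1-0101*, 1-1110, 10-101*, 11-000*, 11-001*, 11-110, 110-00*, 110-01*, 11000-*, 1101-0, 11010-*, 11100-*
[col 2] --0101, -0-101, -1-000*, -1-001*, -10-01, -1000-*, -1100-*, 0--000, 0-0-01, 0-000-, 0-1-00, 00--00, 00-10-, 000-0-, 01-0-0, 01-00-*, 11-00-*, 110-0-
[col 3] -1-00-
Prime implicants: --0101, -0-101, -01011, -1-00-, -10-01, 0--000, 0-0-01, 0-000-, 0-1-00, 00--00, 00-011, 00-10-, 000-0-, 0000-1, 0001-0, 01-0-0, 01-111, 0101-1, 1-1110, 11-110, 110-0-, 1101-0
PI chart (minterm → PIs covering it):
  0 | 0--000,0-000-,00--00,000-0-
  1 | 0-0-01,0-000-,000-0-,0000-1
  3 | 00-011,0000-1
  4 | 00--00,00-10-,000-0-,0001-0
  5 | --0101,-0-101,0-0-01,00-10-,000-0-
  6 | 0001-0  (sole → essential)
  8 | 0--000,0-1-00,00--00
  12 | 0-1-00,00--00,00-10-
  13 | -0-101,00-10-
  16 | -1-00-,0--000,0-000-,01-0-0
  18 | 01-0-0  (sole → essential)
  21 | --0101,-10-01,0-0-01,0101-1
  23 | 01-111,0101-1
  24 | -1-00-,0--000,0-1-00,01-0-0
  25 | -1-00-  (sole → essential)
  26 | 01-0-0  (sole → essential)
  28 | 0-1-00  (sole → essential)
  31 | 01-111  (sole → essential)
  37 | --0101,-0-101
  43 | -01011  (sole → essential)
  45 | -0-101  (sole → essential)
  46 | 1-1110  (sole → essential)
  48 | -1-00-,110-0-
  49 | -1-00-,-10-01,110-0-
  52 | 110-0-,1101-0
  53 | --0101,-10-01,110-0-
  54 | 11-110,1101-0
  56 | -1-00-  (sole → essential)
  57 | -1-00-  (sole → essential)
  62 | 1-1110,11-110
Essential prime implicants: -0-101, -01011, -1-00-, 0-1-00, 0001-0, 01-0-0, 01-111, 1-1110

8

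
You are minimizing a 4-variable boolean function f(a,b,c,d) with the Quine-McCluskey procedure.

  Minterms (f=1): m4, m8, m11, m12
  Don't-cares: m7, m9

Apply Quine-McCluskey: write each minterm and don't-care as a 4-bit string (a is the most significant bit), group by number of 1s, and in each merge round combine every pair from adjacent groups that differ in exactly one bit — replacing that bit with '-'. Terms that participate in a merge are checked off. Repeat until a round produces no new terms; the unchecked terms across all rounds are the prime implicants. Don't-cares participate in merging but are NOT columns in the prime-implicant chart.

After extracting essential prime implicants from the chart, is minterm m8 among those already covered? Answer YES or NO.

NO

[col 0] 0100*, 0111, 1000*, 1001*, 1011*, 1100*
[col 1] -100, 1-00, 10-1, 100-
Prime implicants: -100, 0111, 1-00, 10-1, 100-
PI chart (minterm → PIs covering it):
  4 | -100  (sole → essential)
  8 | 1-00,100-
  11 | 10-1  (sole → essential)
  12 | -100,1-00
Essential prime implicants: -100, 10-1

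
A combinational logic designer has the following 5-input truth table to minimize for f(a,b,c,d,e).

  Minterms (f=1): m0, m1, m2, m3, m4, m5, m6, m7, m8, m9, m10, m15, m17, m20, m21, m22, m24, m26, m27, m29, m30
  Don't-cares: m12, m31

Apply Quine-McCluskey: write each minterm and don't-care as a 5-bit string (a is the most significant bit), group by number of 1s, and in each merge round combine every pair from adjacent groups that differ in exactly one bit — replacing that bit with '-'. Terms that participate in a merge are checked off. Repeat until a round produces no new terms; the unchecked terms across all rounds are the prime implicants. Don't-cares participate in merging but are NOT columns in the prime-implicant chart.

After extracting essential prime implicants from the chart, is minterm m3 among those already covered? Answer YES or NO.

YES

[col 0] 00000*, 00001*, 00010*, 00011*, 00100*, 00101*, 00110*, 00111*, 01000*, 01001*, 01010*, 01100*, 01111*, 10001*, 10100*, 10101*, 10110*, 11000*, 11010*, 11011*, 11101*, 11110*, 11111*
[col 1] -0001*, -0100*, -0101*, -0110*, -1000*, -1010*, -1111, 0-000*, 0-001*, 0-010*, 0-100*, 0-111, 00-00*, 00-01*, 00-10*, 00-11*, 000-0*, 000-1*, 0000-*, 0001-*, 001-0*, 001-1*, 0010-*, 0011-*, 01-00*, 010-0*, 0100-*, 1-101, 1-110, 10-01*, 101-0*, 1010-*, 11-10*, 11-11*, 110-0*, 1101-*, 111-1, 1111-*
[col 2] -0-01, -01-0, -010-, -10-0, 0--00, 0-0-0, 0-00-, 00--0*, 00--1*, 00-0-*, 00-1-*, 000--*, 001--*, 11-1-
[col 3] 00---
Prime implicants: -0-01, -01-0, -010-, -10-0, -1111, 0--00, 0-0-0, 0-00-, 0-111, 00---, 1-101, 1-110, 11-1-, 111-1
PI chart (minterm → PIs covering it):
  0 | 0--00,0-0-0,0-00-,00---
  1 | -0-01,0-00-,00---
  2 | 0-0-0,00---
  3 | 00---  (sole → essential)
  4 | -01-0,-010-,0--00,00---
  5 | -0-01,-010-,00---
  6 | -01-0,00---
  7 | 0-111,00---
  8 | -10-0,0--00,0-0-0,0-00-
  9 | 0-00-  (sole → essential)
  10 | -10-0,0-0-0
  15 | -1111,0-111
  17 | -0-01  (sole → essential)
  20 | -01-0,-010-
  21 | -0-01,-010-,1-101
  22 | -01-0,1-110
  24 | -10-0  (sole → essential)
  26 | -10-0,11-1-
  27 | 11-1-  (sole → essential)
  29 | 1-101,111-1
  30 | 1-110,11-1-
Essential prime implicants: -0-01, -10-0, 0-00-, 00---, 11-1-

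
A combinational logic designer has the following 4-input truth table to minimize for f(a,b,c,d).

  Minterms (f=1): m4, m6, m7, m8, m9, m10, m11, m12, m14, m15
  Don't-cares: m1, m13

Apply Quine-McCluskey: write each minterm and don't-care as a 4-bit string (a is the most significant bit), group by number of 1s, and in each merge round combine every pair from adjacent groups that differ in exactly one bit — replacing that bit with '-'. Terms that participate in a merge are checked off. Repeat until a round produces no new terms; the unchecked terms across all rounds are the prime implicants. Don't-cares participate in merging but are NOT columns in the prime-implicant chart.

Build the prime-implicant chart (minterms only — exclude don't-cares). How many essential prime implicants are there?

3

Round 0: 0001✓ 0100✓ 0110✓ 0111✓ 1000✓ 1001✓ 1010✓ 1011✓ 1100✓ 1101✓ 1110✓ 1111✓
Round 1: -001 -100✓ -110✓ -111✓ 01-0✓ 011-✓ 1-00✓ 1-01✓ 1-10✓ 1-11✓ 10-0✓ 10-1✓ 100-✓ 101-✓ 11-0✓ 11-1✓ 110-✓ 111-✓
Round 2: -1-0 -11- 1--0✓ 1--1✓ 1-0-✓ 1-1-✓ 10--✓ 11--✓
Round 3: 1---
PIs = {-001, -1-0, -11-, 1---}
Coverage chart:
  m4: -1-0 ←essential
  m6: -1-0,-11-
  m7: -11- ←essential
  m8: 1--- ←essential
  m9: -001,1---
  m10: 1--- ←essential
  m11: 1--- ←essential
  m12: -1-0,1---
  m14: -1-0,-11-,1---
  m15: -11-,1---
Essential: -1-0, -11-, 1---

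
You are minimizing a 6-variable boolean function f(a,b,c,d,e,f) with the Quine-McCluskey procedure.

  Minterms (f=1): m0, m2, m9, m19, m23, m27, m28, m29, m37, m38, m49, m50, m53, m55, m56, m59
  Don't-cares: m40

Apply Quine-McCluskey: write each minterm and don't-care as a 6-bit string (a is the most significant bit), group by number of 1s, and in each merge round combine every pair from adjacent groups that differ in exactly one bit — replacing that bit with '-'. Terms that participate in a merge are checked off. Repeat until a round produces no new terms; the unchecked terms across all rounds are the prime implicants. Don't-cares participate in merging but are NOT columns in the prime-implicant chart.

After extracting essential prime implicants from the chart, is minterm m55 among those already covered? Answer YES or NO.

NO

[col 0] 000000*, 000010*, 001001, 010011*, 010111*, 011011*, 011100*, 011101*, 100101*, 100110, 101000*, 110001*, 110010, 110101*, 110111*, 111000*, 111011*
[col 1] -10111, -11011, 0000-0, 01-011, 010-11, 01110-, 1-0101, 1-1000, 110-01, 1101-1
Prime implicants: -10111, -11011, 0000-0, 001001, 01-011, 010-11, 01110-, 1-0101, 1-1000, 100110, 110-01, 110010, 1101-1
PI chart (minterm → PIs covering it):
  0 | 0000-0  (sole → essential)
  2 | 0000-0  (sole → essential)
  9 | 001001  (sole → essential)
  19 | 01-011,010-11
  23 | -10111,010-11
  27 | -11011,01-011
  28 | 01110-  (sole → essential)
  29 | 01110-  (sole → essential)
  37 | 1-0101  (sole → essential)
  38 | 100110  (sole → essential)
  49 | 110-01  (sole → essential)
  50 | 110010  (sole → essential)
  53 | 1-0101,110-01,1101-1
  55 | -10111,1101-1
  56 | 1-1000  (sole → essential)
  59 | -11011  (sole → essential)
Essential prime implicants: -11011, 0000-0, 001001, 01110-, 1-0101, 1-1000, 100110, 110-01, 110010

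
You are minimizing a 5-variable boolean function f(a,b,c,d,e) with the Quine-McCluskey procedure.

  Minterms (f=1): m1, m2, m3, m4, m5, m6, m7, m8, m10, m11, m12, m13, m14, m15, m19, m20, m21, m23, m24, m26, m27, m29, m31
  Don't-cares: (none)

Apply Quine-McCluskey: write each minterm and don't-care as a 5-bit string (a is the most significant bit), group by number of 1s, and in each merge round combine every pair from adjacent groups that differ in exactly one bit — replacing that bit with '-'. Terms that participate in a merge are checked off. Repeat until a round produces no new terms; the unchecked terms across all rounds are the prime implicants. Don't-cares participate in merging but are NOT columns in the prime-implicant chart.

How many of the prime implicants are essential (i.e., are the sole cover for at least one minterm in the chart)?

Round 0: 00001✓ 00010✓ 00011✓ 00100✓ 00101✓ 00110✓ 00111✓ 01000✓ 01010✓ 01011✓ 01100✓ 01101✓ 01110✓ 01111✓ 10011✓ 10100✓ 10101✓ 10111✓ 11000✓ 11010✓ 11011✓ 11101✓ 11111✓
Round 1: -0011✓ -0100✓ -0101✓ -0111✓ -1000✓ -1010✓ -1011✓ -1101✓ -1111✓ 0-010✓ 0-011✓ 0-100✓ 0-101✓ 0-110✓ 0-111✓ 00-01✓ 00-10✓ 00-11✓ 000-1✓ 0001-✓ 001-0✓ 001-1✓ 0010-✓ 0011-✓ 01-00✓ 01-10✓ 01-11✓ 010-0✓ 0101-✓ 011-0✓ 011-1✓ 0110-✓ 0111-✓ 1-011✓ 1-101✓ 1-111✓ 10-11✓ 101-1✓ 1010-✓ 11-11✓ 110-0✓ 1101-✓ 111-1✓
Round 2: --011✓ --101✓ --111✓ -0-11✓ -01-1✓ -010- -1-11✓ -10-0 -101- -11-1✓ 0--10✓ 0--11✓ 0-01-✓ 0-1-0✓ 0-1-1✓ 0-10-✓ 0-11-✓ 00--1 00-1-✓ 001--✓ 01--0 01-1-✓ 011--✓ 1--11✓ 1-1-1✓
Round 3: ---11 --1-1 0--1- 0-1--
PIs = {---11, --1-1, -010-, -10-0, -101-, 0--1-, 0-1--, 00--1, 01--0}
Coverage chart:
  m1: 00--1 ←essential
  m2: 0--1- ←essential
  m3: ---11,0--1-,00--1
  m4: -010-,0-1--
  m5: --1-1,-010-,0-1--,00--1
  m6: 0--1-,0-1--
  m7: ---11,--1-1,0--1-,0-1--,00--1
  m8: -10-0,01--0
  m10: -10-0,-101-,0--1-,01--0
  m11: ---11,-101-,0--1-
  m12: 0-1--,01--0
  m13: --1-1,0-1--
  m14: 0--1-,0-1--,01--0
  m15: ---11,--1-1,0--1-,0-1--
  m19: ---11 ←essential
  m20: -010- ←essential
  m21: --1-1,-010-
  m23: ---11,--1-1
  m24: -10-0 ←essential
  m26: -10-0,-101-
  m27: ---11,-101-
  m29: --1-1 ←essential
  m31: ---11,--1-1
Essential: ---11, --1-1, -010-, -10-0, 0--1-, 00--1

6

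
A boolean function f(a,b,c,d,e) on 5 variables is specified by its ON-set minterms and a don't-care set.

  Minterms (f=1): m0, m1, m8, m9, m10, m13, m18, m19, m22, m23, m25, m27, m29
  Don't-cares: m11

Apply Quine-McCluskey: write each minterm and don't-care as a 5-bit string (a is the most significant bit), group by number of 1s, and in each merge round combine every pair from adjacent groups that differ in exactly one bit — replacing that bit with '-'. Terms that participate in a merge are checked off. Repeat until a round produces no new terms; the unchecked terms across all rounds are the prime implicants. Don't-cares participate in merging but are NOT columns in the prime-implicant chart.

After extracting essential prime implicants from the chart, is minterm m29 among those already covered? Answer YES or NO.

[col 0] 00000*, 00001*, 01000*, 01001*, 01010*, 01011*, 01101*, 10010*, 10011*, 10110*, 10111*, 11001*, 11011*, 11101*
[col 1] -1001*, -1011*, -1101*, 0-000*, 0-001*, 0000-*, 01-01*, 010-0*, 010-1*, 0100-*, 0101-*, 1-011, 10-10*, 10-11*, 1001-*, 1011-*, 11-01*, 110-1*
[col 2] -1-01, -10-1, 0-00-, 010--, 10-1-
Prime implicants: -1-01, -10-1, 0-00-, 010--, 1-011, 10-1-
PI chart (minterm → PIs covering it):
  0 | 0-00-  (sole → essential)
  1 | 0-00-  (sole → essential)
  8 | 0-00-,010--
  9 | -1-01,-10-1,0-00-,010--
  10 | 010--  (sole → essential)
  13 | -1-01  (sole → essential)
  18 | 10-1-  (sole → essential)
  19 | 1-011,10-1-
  22 | 10-1-  (sole → essential)
  23 | 10-1-  (sole → essential)
  25 | -1-01,-10-1
  27 | -10-1,1-011
  29 | -1-01  (sole → essential)
Essential prime implicants: -1-01, 0-00-, 010--, 10-1-

YES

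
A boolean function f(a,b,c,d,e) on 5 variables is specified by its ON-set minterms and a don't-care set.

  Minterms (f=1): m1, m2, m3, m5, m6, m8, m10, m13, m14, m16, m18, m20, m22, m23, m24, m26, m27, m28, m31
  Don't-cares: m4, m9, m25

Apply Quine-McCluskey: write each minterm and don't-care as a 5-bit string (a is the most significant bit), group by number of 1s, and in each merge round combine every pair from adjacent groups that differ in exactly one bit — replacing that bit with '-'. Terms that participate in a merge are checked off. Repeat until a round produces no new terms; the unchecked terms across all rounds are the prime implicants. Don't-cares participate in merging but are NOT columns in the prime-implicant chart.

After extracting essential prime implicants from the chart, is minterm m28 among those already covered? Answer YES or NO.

[col 0] 00001*, 00010*, 00011*, 00100*, 00101*, 00110*, 01000*, 01001*, 01010*, 01101*, 01110*, 10000*, 10010*, 10100*, 10110*, 10111*, 11000*, 11001*, 11010*, 11011*, 11100*, 11111*
[col 1] -0010*, -0100*, -0110*, -1000*, -1001*, -1010*, 0-001*, 0-010*, 0-101*, 0-110*, 00-01*, 00-10*, 000-1, 0001-, 001-0*, 0010-, 01-01*, 01-10*, 010-0*, 0100-*, 1-000*, 1-010*, 1-100*, 1-111, 10-00*, 10-10*, 100-0*, 101-0*, 1011-, 11-00*, 11-11, 110-0*, 110-1*, 1100-*, 1101-*
[col 2] --010, -0-10, -01-0, -10-0, -100-, 0--01, 0--10, 1--00, 1-0-0, 10--0, 110--
Prime implicants: --010, -0-10, -01-0, -10-0, -100-, 0--01, 0--10, 000-1, 0001-, 0010-, 1--00, 1-0-0, 1-111, 10--0, 1011-, 11-11, 110--
PI chart (minterm → PIs covering it):
  1 | 0--01,000-1
  2 | --010,-0-10,0--10,0001-
  3 | 000-1,0001-
  5 | 0--01,0010-
  6 | -0-10,-01-0,0--10
  8 | -10-0,-100-
  10 | --010,-10-0,0--10
  13 | 0--01  (sole → essential)
  14 | 0--10  (sole → essential)
  16 | 1--00,1-0-0,10--0
  18 | --010,-0-10,1-0-0,10--0
  20 | -01-0,1--00,10--0
  22 | -0-10,-01-0,10--0,1011-
  23 | 1-111,1011-
  24 | -10-0,-100-,1--00,1-0-0,110--
  26 | --010,-10-0,1-0-0,110--
  27 | 11-11,110--
  28 | 1--00  (sole → essential)
  31 | 1-111,11-11
Essential prime implicants: 0--01, 0--10, 1--00

YES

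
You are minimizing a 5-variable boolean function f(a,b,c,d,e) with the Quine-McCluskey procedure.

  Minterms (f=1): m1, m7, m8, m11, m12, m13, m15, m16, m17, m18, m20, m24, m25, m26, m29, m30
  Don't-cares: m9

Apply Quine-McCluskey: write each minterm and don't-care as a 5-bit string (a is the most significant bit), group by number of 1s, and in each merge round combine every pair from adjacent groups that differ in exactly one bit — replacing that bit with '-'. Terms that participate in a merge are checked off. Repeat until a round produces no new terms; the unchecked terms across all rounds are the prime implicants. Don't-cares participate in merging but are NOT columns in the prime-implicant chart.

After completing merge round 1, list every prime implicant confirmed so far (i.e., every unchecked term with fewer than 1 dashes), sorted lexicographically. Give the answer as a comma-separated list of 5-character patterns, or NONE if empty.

NONE

Round 0: 00001✓ 00111✓ 01000✓ 01001✓ 01011✓ 01100✓ 01101✓ 01111✓ 10000✓ 10001✓ 10010✓ 10100✓ 11000✓ 11001✓ 11010✓ 11101✓ 11110✓
Round 1: -0001✓ -1000✓ -1001✓ -1101✓ 0-001✓ 0-111 01-00✓ 01-01✓ 01-11✓ 010-1✓ 0100-✓ 011-1✓ 0110-✓ 1-000✓ 1-001✓ 1-010✓ 10-00 100-0✓ 1000-✓ 11-01✓ 11-10 110-0✓ 1100-✓
Round 2: --001 -1-01 -100- 01--1 01-0- 1-0-0 1-00-
PIs = {--001, -1-01, -100-, 0-111, 01--1, 01-0-, 1-0-0, 1-00-, 10-00, 11-10}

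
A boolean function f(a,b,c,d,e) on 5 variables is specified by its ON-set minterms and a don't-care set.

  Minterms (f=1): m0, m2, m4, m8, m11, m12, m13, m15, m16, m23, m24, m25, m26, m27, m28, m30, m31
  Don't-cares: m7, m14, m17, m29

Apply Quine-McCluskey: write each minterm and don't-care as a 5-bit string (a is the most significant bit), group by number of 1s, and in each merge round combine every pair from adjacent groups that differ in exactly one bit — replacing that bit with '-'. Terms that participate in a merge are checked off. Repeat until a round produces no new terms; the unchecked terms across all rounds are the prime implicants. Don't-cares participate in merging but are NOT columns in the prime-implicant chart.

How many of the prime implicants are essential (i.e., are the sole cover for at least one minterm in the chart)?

6

[col 0] 00000*, 00010*, 00100*, 00111*, 01000*, 01011*, 01100*, 01101*, 01110*, 01111*, 10000*, 10001*, 10111*, 11000*, 11001*, 11010*, 11011*, 11100*, 11101*, 11110*, 11111*
[col 1] -0000*, -0111*, -1000*, -1011*, -1100*, -1101*, -1110*, -1111*, 0-000*, 0-100*, 0-111*, 00-00*, 000-0, 01-00*, 01-11*, 011-0*, 011-1*, 0110-*, 0111-*, 1-000*, 1-001*, 1-111*, 1000-*, 11-00*, 11-01*, 11-10*, 11-11*, 110-0*, 110-1*, 1100-*, 1101-*, 111-0*, 111-1*, 1110-*, 1111-*
[col 2] --000, --111, -1-00, -1-11, -11-0*, -11-1*, -110-*, -111-*, 0--00, 011--*, 1-00-, 11--0*, 11--1*, 11-0-*, 11-1-*, 110--*, 111--*
[col 3] -11--, 11---
Prime implicants: --000, --111, -1-00, -1-11, -11--, 0--00, 000-0, 1-00-, 11---
PI chart (minterm → PIs covering it):
  0 | --000,0--00,000-0
  2 | 000-0  (sole → essential)
  4 | 0--00  (sole → essential)
  8 | --000,-1-00,0--00
  11 | -1-11  (sole → essential)
  12 | -1-00,-11--,0--00
  13 | -11--  (sole → essential)
  15 | --111,-1-11,-11--
  16 | --000,1-00-
  23 | --111  (sole → essential)
  24 | --000,-1-00,1-00-,11---
  25 | 1-00-,11---
  26 | 11---  (sole → essential)
  27 | -1-11,11---
  28 | -1-00,-11--,11---
  30 | -11--,11---
  31 | --111,-1-11,-11--,11---
Essential prime implicants: --111, -1-11, -11--, 0--00, 000-0, 11---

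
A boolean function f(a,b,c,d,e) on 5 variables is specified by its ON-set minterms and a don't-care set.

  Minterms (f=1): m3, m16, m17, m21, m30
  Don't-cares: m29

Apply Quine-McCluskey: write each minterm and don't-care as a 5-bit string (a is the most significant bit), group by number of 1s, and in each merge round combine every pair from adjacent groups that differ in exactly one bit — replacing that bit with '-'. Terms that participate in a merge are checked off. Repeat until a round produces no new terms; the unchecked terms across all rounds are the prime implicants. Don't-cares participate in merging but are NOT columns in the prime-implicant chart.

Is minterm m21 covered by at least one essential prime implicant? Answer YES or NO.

[col 0] 00011, 10000*, 10001*, 10101*, 11101*, 11110
[col 1] 1-101, 10-01, 1000-
Prime implicants: 00011, 1-101, 10-01, 1000-, 11110
PI chart (minterm → PIs covering it):
  3 | 00011  (sole → essential)
  16 | 1000-  (sole → essential)
  17 | 10-01,1000-
  21 | 1-101,10-01
  30 | 11110  (sole → essential)
Essential prime implicants: 00011, 1000-, 11110

NO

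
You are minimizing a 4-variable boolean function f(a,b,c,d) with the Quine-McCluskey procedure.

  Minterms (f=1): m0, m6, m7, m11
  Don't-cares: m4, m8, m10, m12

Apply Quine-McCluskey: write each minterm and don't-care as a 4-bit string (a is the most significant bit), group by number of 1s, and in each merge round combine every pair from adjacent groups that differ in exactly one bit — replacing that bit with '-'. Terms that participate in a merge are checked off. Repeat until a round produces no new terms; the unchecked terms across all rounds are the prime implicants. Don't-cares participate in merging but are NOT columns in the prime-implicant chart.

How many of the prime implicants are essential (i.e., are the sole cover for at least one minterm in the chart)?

3

[col 0] 0000*, 0100*, 0110*, 0111*, 1000*, 1010*, 1011*, 1100*
[col 1] -000*, -100*, 0-00*, 01-0, 011-, 1-00*, 10-0, 101-
[col 2] --00
Prime implicants: --00, 01-0, 011-, 10-0, 101-
PI chart (minterm → PIs covering it):
  0 | --00  (sole → essential)
  6 | 01-0,011-
  7 | 011-  (sole → essential)
  11 | 101-  (sole → essential)
Essential prime implicants: --00, 011-, 101-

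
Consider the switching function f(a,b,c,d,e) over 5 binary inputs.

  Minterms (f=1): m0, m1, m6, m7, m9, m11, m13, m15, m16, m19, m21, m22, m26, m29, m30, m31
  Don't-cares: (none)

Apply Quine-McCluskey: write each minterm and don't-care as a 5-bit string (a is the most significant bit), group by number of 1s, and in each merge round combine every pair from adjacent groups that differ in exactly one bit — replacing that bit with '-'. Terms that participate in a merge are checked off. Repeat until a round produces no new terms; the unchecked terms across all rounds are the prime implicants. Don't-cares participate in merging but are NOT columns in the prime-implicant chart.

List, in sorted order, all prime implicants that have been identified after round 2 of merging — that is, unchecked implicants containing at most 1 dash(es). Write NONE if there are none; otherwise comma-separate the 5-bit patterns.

-0000, -0110, 0-001, 0-111, 0000-, 0011-, 1-101, 1-110, 10011, 11-10, 1111-

size-2^0 implicants → 00000(✓)  00001(✓)  00110(✓)  00111(✓)  01001(✓)  01011(✓)  01101(✓)  01111(✓)  10000(✓)  10011  10101(✓)  10110(✓)  11010(✓)  11101(✓)  11110(✓)  11111(✓)
size-2^1 implicants → -0000  -0110  -1101(✓)  -1111(✓)  0-001  0-111  0000-  0011-  01-01(✓)  01-11(✓)  010-1(✓)  011-1(✓)  1-101  1-110  11-10  111-1(✓)  1111-
size-2^2 implicants → -11-1  01--1
Unchecked terms (primes): -0000, -0110, -11-1, 0-001, 0-111, 0000-, 0011-, 01--1, 1-101, 1-110, 10011, 11-10, 1111-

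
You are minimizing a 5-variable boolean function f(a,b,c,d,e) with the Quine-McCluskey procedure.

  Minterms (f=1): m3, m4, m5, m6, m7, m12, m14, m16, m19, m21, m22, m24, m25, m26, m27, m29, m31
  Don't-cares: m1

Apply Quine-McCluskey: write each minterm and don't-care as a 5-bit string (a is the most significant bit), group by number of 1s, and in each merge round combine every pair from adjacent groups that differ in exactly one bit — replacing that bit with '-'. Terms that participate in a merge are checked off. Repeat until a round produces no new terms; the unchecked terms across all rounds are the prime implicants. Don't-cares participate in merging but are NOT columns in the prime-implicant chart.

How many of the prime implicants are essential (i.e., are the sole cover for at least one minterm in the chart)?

Round 0: 00001✓ 00011✓ 00100✓ 00101✓ 00110✓ 00111✓ 01100✓ 01110✓ 10000✓ 10011✓ 10101✓ 10110✓ 11000✓ 11001✓ 11010✓ 11011✓ 11101✓ 11111✓
Round 1: -0011 -0101 -0110 0-100✓ 0-110✓ 00-01✓ 00-11✓ 000-1✓ 001-0✓ 001-1✓ 0010-✓ 0011-✓ 011-0✓ 1-000 1-011 1-101 11-01✓ 11-11✓ 110-0✓ 110-1✓ 1100-✓ 1101-✓ 111-1✓
Round 2: 0-1-0 00--1 001-- 11--1 110--
PIs = {-0011, -0101, -0110, 0-1-0, 00--1, 001--, 1-000, 1-011, 1-101, 11--1, 110--}
Coverage chart:
  m3: -0011,00--1
  m4: 0-1-0,001--
  m5: -0101,00--1,001--
  m6: -0110,0-1-0,001--
  m7: 00--1,001--
  m12: 0-1-0 ←essential
  m14: 0-1-0 ←essential
  m16: 1-000 ←essential
  m19: -0011,1-011
  m21: -0101,1-101
  m22: -0110 ←essential
  m24: 1-000,110--
  m25: 11--1,110--
  m26: 110-- ←essential
  m27: 1-011,11--1,110--
  m29: 1-101,11--1
  m31: 11--1 ←essential
Essential: -0110, 0-1-0, 1-000, 11--1, 110--

5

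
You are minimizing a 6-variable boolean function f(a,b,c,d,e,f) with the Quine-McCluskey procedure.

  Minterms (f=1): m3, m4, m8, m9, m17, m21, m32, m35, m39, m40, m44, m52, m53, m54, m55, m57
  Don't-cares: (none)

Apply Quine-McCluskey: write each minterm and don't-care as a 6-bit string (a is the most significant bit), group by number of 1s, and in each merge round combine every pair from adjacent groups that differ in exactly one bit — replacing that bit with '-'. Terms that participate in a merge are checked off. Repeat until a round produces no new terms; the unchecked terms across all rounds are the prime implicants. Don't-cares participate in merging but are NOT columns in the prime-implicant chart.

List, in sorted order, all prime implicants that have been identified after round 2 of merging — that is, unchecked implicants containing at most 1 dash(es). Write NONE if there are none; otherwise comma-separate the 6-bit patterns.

-00011, -01000, -10101, 000100, 00100-, 010-01, 1-0111, 10-000, 100-11, 101-00, 111001

Round 0: 000011✓ 000100 001000✓ 001001✓ 010001✓ 010101✓ 100000✓ 100011✓ 100111✓ 101000✓ 101100✓ 110100✓ 110101✓ 110110✓ 110111✓ 111001
Round 1: -00011 -01000 -10101 00100- 010-01 1-0111 10-000 100-11 101-00 1101-0✓ 1101-1✓ 11010-✓ 11011-✓
Round 2: 1101--
PIs = {-00011, -01000, -10101, 000100, 00100-, 010-01, 1-0111, 10-000, 100-11, 101-00, 1101--, 111001}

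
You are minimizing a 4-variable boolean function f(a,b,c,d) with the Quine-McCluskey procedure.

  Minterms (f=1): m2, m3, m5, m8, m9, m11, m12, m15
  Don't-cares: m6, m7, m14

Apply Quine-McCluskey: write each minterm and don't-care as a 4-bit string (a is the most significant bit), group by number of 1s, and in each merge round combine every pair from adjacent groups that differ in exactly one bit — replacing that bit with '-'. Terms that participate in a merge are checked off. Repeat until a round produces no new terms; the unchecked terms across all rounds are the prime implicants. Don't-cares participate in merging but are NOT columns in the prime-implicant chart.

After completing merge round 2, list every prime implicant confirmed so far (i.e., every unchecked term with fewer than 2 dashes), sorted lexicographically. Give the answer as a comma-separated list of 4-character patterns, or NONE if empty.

Round 0: 0010✓ 0011✓ 0101✓ 0110✓ 0111✓ 1000✓ 1001✓ 1011✓ 1100✓ 1110✓ 1111✓
Round 1: -011✓ -110✓ -111✓ 0-10✓ 0-11✓ 001-✓ 01-1 011-✓ 1-00 1-11✓ 10-1 100- 11-0 111-✓
Round 2: --11 -11- 0-1-
PIs = {--11, -11-, 0-1-, 01-1, 1-00, 10-1, 100-, 11-0}

01-1, 1-00, 10-1, 100-, 11-0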